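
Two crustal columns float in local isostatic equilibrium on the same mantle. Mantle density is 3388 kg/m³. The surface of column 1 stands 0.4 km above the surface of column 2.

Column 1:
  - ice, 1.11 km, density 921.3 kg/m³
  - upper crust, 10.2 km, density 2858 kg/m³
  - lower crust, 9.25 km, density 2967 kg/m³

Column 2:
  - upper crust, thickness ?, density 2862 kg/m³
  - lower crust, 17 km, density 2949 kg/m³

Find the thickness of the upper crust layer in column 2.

Take the compensation level at the base of the deeper column (depth z_c below the surface of column 1) and equate Σ ρ_i t_i down to z_c; mantle fills any gap and the z_c terms cancel.
Column 1: 1.11×921.3 + 10.2×2858 + 9.25×2967 + (z_c − 20.56)×3388
Column 2: 0.4×0 + x×2862 + 17×2949 + (z_c − 0.4 − 17 − x)×3388
The z_c×3388 term appears on both sides and cancels. Collect the known terms of each column as K = Σ(ρt)_known − 3388 × (depth of known layers): K_1 = 57618.993 − 3388×20.56 = −12038.287; K_2 = 50133 − 3388×(0.4 + 17) = −8818.2.
Balance: K_1 = K_2 − x×(3388 − 2862), so x = (K_2 − K_1)/(3388 − 2862) = 3220.09/526 = 6.12 km.

6.12 km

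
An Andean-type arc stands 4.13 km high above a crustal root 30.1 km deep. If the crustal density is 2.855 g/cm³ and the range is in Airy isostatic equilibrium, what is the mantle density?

3.25 g/cm³

Airy balance: ρ_c h = (ρ_m − ρ_c) r → ρ_m = ρ_c (1 + h/r).
ρ_m = 2.855 × (1 + 4.13 km/30.1 km) = 3.25 g/cm³.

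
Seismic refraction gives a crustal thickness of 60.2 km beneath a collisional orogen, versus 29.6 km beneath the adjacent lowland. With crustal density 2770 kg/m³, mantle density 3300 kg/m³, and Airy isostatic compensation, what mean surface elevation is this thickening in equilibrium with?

4.91 km

Excess crust Δ = 60.2 km − 29.6 km = 30.6 km, split between elevation h and root r with h + r = Δ.
Airy balance ρ_c h = (ρ_m − ρ_c) r gives r = h ρ_c/(ρ_m − ρ_c), so h (1 + ρ_c/(ρ_m − ρ_c)) = Δ, i.e. h = Δ (ρ_m − ρ_c)/ρ_m.
h = 30.6 km × 530/3300 = 4.91 km.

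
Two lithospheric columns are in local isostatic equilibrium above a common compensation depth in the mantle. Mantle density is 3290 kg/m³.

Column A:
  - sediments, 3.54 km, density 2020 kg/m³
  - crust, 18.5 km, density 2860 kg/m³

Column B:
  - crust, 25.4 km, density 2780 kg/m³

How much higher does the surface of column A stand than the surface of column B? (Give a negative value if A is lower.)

For any compensation level in the mantle, the mantle terms cancel and isostasy reduces to e = (Σt_A − Σt_B) − (Σ(ρt)_A − Σ(ρt)_B) / ρ_m.
Σt_A = 22.04 km; Σt_B = 25.4 km; Σ(ρt)_A = 60060.8; Σ(ρt)_B = 70612 (in km·kg/m³).
e = (22.04 − 25.4) − (60060.8 − 70612) / 3290 = −0.153 km.

−0.153 km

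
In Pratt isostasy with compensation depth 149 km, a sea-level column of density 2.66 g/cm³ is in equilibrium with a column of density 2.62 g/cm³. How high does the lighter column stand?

ρ_ref D = ρ (D + h) → h = D (ρ_ref − ρ)/ρ.
h = 149 km × (2.66 − 2.62)/2.62 = 2.27 km.

2.27 km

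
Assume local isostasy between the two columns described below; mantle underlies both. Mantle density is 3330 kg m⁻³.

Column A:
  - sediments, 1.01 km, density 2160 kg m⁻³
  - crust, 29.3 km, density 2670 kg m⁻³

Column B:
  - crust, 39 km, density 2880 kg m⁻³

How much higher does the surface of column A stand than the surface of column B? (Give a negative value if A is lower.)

0.892 km

For any compensation level in the mantle, the mantle terms cancel and isostasy reduces to e = (Σt_A − Σt_B) − (Σ(ρt)_A − Σ(ρt)_B) / ρ_m.
Σt_A = 30.31 km; Σt_B = 39 km; Σ(ρt)_A = 80412.6; Σ(ρt)_B = 112320 (in km·kg m⁻³).
e = (30.31 − 39) − (80412.6 − 112320) / 3330 = 0.892 km.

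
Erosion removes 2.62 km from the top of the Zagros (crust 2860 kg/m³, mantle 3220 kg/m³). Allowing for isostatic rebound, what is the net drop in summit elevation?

0.293 km

Rebound u = e ρ_c/ρ_m = 2.62 km × 2860/3220 = 2.327 km.
Net surface drop = e − u = 2.62 km − 2.327 km = e (ρ_m − ρ_c)/ρ_m = 0.293 km.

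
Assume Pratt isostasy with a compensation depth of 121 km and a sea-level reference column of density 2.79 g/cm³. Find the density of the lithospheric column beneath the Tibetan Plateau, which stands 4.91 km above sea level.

2.68 g/cm³

Pratt balance: ρ_ref D = ρ (D + h).
ρ = ρ_ref D/(D + h) = 2.79 × 121 km/(121 km + 4.91 km) = 2.68 g/cm³.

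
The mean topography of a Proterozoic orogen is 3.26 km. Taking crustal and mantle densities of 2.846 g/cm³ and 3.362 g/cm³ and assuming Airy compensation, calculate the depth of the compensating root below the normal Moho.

18 km

Equating mass per unit area of the two columns: the weight of the topography is balanced by the buoyancy of the root, ρ_c h = (ρ_m − ρ_c) r.
r = h · ρ_c / (ρ_m − ρ_c) = 3.26 km × 2.846 / (3.362 − 2.846) = 18 km.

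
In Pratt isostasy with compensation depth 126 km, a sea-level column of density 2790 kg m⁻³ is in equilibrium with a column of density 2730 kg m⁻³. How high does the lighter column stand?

2.77 km

ρ_ref D = ρ (D + h) → h = D (ρ_ref − ρ)/ρ.
h = 126 km × (2790 − 2730)/2730 = 2.77 km.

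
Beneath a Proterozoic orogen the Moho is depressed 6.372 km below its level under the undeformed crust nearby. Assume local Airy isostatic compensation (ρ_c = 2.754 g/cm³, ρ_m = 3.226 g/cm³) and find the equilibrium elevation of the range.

In Airy isostatic equilibrium: ρ_c h = (ρ_m − ρ_c) r.
h = r (ρ_m − ρ_c) / ρ_c = 6.372 km × (3.226 − 2.754) / 2.754 = 1.09 km.

1.09 km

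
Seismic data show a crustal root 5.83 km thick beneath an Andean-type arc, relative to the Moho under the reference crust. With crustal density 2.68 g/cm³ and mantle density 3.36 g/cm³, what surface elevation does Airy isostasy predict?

1.48 km

In Airy isostatic equilibrium: ρ_c h = (ρ_m − ρ_c) r.
h = r (ρ_m − ρ_c) / ρ_c = 5.83 km × (3.36 − 2.68) / 2.68 = 1.48 km.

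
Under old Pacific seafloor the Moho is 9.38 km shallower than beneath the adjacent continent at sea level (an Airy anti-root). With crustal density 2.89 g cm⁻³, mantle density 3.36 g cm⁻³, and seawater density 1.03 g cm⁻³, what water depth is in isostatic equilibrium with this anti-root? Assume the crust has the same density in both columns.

Replacing a thickness d of crust by seawater at the top must be balanced by replacing crust with mantle at the base: d (ρ_c − ρ_w) = a (ρ_m − ρ_c).
d = a (ρ_m − ρ_c)/(ρ_c − ρ_w) = 9.38 km × 0.47/1.86 = 2.37 km.

2.37 km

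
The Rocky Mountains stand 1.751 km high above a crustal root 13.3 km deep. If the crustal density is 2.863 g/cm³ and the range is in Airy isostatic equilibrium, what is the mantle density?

3.24 g/cm³

Airy balance: ρ_c h = (ρ_m − ρ_c) r → ρ_m = ρ_c (1 + h/r).
ρ_m = 2.863 × (1 + 1.751 km/13.3 km) = 3.24 g/cm³.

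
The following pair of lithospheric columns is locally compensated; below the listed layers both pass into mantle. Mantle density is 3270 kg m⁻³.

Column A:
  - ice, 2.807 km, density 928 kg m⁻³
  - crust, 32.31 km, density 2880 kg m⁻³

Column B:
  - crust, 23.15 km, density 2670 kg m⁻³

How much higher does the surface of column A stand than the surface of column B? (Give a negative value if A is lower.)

1.62 km

For any compensation level in the mantle, the mantle terms cancel and isostasy reduces to e = (Σt_A − Σt_B) − (Σ(ρt)_A − Σ(ρt)_B) / ρ_m.
Σt_A = 35.117 km; Σt_B = 23.15 km; Σ(ρt)_A = 95657.696; Σ(ρt)_B = 61810.5 (in km·kg m⁻³).
e = (35.117 − 23.15) − (95657.696 − 61810.5) / 3270 = 1.62 km.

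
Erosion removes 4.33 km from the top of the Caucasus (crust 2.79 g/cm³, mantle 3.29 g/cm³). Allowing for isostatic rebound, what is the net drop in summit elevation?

0.658 km

Rebound u = e ρ_c/ρ_m = 4.33 km × 2.79/3.29 = 3.672 km.
Net surface drop = e − u = 4.33 km − 3.672 km = e (ρ_m − ρ_c)/ρ_m = 0.658 km.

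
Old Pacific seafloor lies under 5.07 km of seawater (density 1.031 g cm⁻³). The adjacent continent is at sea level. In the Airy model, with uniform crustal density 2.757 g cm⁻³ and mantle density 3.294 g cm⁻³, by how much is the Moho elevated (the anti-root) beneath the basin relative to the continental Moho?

For local isostatic compensation: replacing crust with seawater at the top is compensated by replacing crust with mantle at the base: d (ρ_c − ρ_w) = a (ρ_m − ρ_c).
a = d (ρ_c − ρ_w)/(ρ_m − ρ_c) = 5.07 km × 1.726/0.537 = 16.3 km.

16.3 km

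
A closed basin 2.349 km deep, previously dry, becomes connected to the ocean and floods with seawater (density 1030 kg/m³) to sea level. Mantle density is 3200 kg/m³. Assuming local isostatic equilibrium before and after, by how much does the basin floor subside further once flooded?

After flooding the water column is d + s deep. Its weight must equal the weight of mantle displaced by the extra subsidence s: (d + s) ρ_w = s ρ_m.
s = d ρ_w / (ρ_m − ρ_w) = 2.349 km × 1030/(3200 − 1030) = 1.11 km.

1.11 km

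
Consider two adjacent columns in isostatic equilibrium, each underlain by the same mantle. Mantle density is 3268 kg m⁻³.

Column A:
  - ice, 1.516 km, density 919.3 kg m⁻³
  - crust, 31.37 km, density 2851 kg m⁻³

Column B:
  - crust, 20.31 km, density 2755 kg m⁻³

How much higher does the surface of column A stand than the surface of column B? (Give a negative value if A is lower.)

For any compensation level in the mantle, the mantle terms cancel and isostasy reduces to e = (Σt_A − Σt_B) − (Σ(ρt)_A − Σ(ρt)_B) / ρ_m.
Σt_A = 32.886 km; Σt_B = 20.31 km; Σ(ρt)_A = 90829.5288; Σ(ρt)_B = 55954.05 (in km·kg m⁻³).
e = (32.886 − 20.31) − (90829.5288 − 55954.05) / 3268 = 1.9 km.

1.9 km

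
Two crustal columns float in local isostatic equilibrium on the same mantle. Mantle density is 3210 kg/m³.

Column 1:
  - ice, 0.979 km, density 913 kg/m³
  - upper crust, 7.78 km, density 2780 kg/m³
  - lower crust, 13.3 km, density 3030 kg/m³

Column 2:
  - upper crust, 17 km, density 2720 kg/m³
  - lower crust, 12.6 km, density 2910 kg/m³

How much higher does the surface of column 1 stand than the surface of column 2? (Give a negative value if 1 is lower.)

−1.28 km

For any compensation level in the mantle, the mantle terms cancel and isostasy reduces to e = (Σt_1 − Σt_2) − (Σ(ρt)_1 − Σ(ρt)_2) / ρ_m.
Σt_1 = 22.059 km; Σt_2 = 29.6 km; Σ(ρt)_1 = 62821.227; Σ(ρt)_2 = 82906 (in km·kg/m³).
e = (22.059 − 29.6) − (62821.227 − 82906) / 3210 = −1.28 km.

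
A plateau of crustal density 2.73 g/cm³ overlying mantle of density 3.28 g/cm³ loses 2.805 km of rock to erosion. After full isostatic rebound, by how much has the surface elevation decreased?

0.47 km

Rebound u = e ρ_c/ρ_m = 2.805 km × 2.73/3.28 = 2.335 km.
Net surface drop = e − u = 2.805 km − 2.335 km = e (ρ_m − ρ_c)/ρ_m = 0.47 km.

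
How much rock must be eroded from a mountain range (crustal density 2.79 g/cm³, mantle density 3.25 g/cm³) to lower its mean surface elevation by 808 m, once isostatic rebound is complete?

Net drop Δ = e − u = e − e ρ_c/ρ_m = e (ρ_m − ρ_c)/ρ_m.
e = Δ ρ_m/(ρ_m − ρ_c) = 808 m × 3.25/0.46 = 5710 m.

5710 m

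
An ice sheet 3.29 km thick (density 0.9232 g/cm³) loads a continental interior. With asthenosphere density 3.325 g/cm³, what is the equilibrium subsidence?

Balancing pressure at the compensation depth: the ice load ρ_ice t is balanced by mantle displaced below, ρ_m s.
s = t ρ_ice / ρ_m = 3.29 km × 0.9232/3.325 = 0.913 km.

0.913 km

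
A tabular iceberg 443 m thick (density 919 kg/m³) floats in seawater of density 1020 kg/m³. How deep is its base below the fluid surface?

399 m

Draft d = t ρ_obj/ρ_fluid = 443 m × 919/1020 = 399 m.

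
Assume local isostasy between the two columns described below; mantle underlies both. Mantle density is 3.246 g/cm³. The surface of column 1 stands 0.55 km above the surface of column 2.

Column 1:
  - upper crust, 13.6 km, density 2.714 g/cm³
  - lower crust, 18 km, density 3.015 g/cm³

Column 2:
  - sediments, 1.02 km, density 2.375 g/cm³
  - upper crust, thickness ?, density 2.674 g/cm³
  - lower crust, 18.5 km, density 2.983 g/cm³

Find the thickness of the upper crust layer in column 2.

6.74 km

Take the compensation level at the base of the deeper column (depth z_c below the surface of column 1) and equate Σ ρ_i t_i down to z_c; mantle fills any gap and the z_c terms cancel.
Column 1: 13.6×2.714 + 18×3.015 + (z_c − 31.6)×3.246
Column 2: 0.55×0 + 1.02×2.375 + x×2.674 + 18.5×2.983 + (z_c − 0.55 − 19.52 − x)×3.246
The z_c×3.246 term appears on both sides and cancels. Collect the known terms of each column as K = Σ(ρt)_known − 3.246 × (depth of known layers): K_1 = 91.1804 − 3.246×31.6 = −11.3932; K_2 = 57.608 − 3.246×(0.55 + 19.52) = −7.53922.
Balance: K_1 = K_2 − x×(3.246 − 2.674), so x = (K_2 − K_1)/(3.246 − 2.674) = 3.85398/0.572 = 6.74 km.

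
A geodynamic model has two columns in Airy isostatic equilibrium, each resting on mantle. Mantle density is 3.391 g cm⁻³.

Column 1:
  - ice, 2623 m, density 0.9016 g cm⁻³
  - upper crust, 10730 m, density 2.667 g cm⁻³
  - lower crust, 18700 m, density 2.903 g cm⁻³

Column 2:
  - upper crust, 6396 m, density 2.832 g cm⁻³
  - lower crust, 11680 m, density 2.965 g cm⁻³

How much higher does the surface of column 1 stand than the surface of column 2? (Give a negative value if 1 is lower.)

For any compensation level in the mantle, the mantle terms cancel and isostasy reduces to e = (Σt_1 − Σt_2) − (Σ(ρt)_1 − Σ(ρt)_2) / ρ_m.
Σt_1 = 32053 m; Σt_2 = 18076 m; Σ(ρt)_1 = 85267.9068; Σ(ρt)_2 = 52744.672 (in m·g cm⁻³).
e = (32053 − 18076) − (85267.9068 − 52744.672) / 3.391 = 4390 m.

4390 m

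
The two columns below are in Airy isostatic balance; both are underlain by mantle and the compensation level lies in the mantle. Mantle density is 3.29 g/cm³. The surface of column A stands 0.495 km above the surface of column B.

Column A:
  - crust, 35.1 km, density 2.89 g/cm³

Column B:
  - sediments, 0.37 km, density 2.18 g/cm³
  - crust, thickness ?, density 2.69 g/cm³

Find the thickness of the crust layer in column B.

20 km

Take the compensation level at the base of the deeper column (depth z_c below the surface of column A) and equate Σ ρ_i t_i down to z_c; mantle fills any gap and the z_c terms cancel.
Column A: 35.1×2.89 + (z_c − 35.1)×3.29
Column B: 0.495×0 + 0.37×2.18 + x×2.69 + (z_c − 0.495 − 0.37 − x)×3.29
The z_c×3.29 term appears on both sides and cancels. Collect the known terms of each column as K = Σ(ρt)_known − 3.29 × (depth of known layers): K_A = 101.439 − 3.29×35.1 = −14.04; K_B = 0.8066 − 3.29×(0.495 + 0.37) = −2.03925.
Balance: K_A = K_B − x×(3.29 − 2.69), so x = (K_B − K_A)/(3.29 − 2.69) = 12.0008/0.6 = 20 km.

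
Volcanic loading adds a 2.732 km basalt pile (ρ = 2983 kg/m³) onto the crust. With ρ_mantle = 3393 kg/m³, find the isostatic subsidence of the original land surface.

2.4 km

Subaerial loading: s = t ρ_load / ρ_m.
s = 2.732 km × 2983/3393 = 2.4 km.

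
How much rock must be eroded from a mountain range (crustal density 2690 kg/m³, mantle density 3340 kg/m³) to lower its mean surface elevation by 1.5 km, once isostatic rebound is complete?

Net drop Δ = e − u = e − e ρ_c/ρ_m = e (ρ_m − ρ_c)/ρ_m.
e = Δ ρ_m/(ρ_m − ρ_c) = 1.5 km × 3340/650 = 7.71 km.

7.71 km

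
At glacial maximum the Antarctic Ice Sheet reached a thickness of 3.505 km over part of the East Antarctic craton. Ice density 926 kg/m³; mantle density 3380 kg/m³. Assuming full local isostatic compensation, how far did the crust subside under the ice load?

By Archimedes' principle applied to the lithosphere: the ice load ρ_ice t is balanced by mantle displaced below, ρ_m s.
s = t ρ_ice / ρ_m = 3.505 km × 926/3380 = 0.96 km.

0.96 km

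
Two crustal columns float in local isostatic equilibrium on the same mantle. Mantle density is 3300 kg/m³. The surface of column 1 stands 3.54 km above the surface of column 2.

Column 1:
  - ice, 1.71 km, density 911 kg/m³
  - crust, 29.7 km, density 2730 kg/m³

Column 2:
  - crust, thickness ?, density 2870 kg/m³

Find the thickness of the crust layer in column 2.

21.7 km

Take the compensation level at the base of the deeper column (depth z_c below the surface of column 1) and equate Σ ρ_i t_i down to z_c; mantle fills any gap and the z_c terms cancel.
Column 1: 1.71×911 + 29.7×2730 + (z_c − 31.41)×3300
Column 2: 3.54×0 + x×2870 + (z_c − 3.54 − 0 − x)×3300
The z_c×3300 term appears on both sides and cancels. Collect the known terms of each column as K = Σ(ρt)_known − 3300 × (depth of known layers): K_1 = 82638.81 − 3300×31.41 = −21014.19; K_2 = 0 − 3300×(3.54 + 0) = −11682.
Balance: K_1 = K_2 − x×(3300 − 2870), so x = (K_2 − K_1)/(3300 − 2870) = 9332.19/430 = 21.7 km.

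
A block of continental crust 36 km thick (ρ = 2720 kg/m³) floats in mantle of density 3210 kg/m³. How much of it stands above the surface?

Floating equilibrium: submerged depth d = t ρ_obj/ρ_fluid = 36 km × 2720/3210 = 30.5 km.
Freeboard = t − d = 36 km − 30.5 km = 5.5 km.

5.5 km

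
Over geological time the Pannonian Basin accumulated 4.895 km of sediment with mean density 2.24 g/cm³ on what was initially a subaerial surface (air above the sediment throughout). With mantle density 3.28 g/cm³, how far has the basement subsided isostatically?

3.34 km

Subaerial load: s = t ρ_sed / ρ_m = 4.895 km × 2.24/3.28 = 3.34 km.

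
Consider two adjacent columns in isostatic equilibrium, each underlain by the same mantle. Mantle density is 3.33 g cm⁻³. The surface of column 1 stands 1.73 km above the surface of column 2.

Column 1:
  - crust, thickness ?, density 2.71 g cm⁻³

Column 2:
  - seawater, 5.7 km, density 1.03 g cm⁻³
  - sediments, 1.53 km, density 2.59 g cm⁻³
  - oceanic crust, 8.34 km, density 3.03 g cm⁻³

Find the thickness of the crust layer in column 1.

Take the compensation level at the base of the deeper column (depth z_c below the surface of column 1) and equate Σ ρ_i t_i down to z_c; mantle fills any gap and the z_c terms cancel.
Column 1: x×2.71 + (z_c − 0 − x)×3.33
Column 2: 1.73×0 + 5.7×1.03 + 1.53×2.59 + 8.34×3.03 + (z_c − 1.73 − 15.57)×3.33
The z_c×3.33 term appears on both sides and cancels. Collect the known terms of each column as K = Σ(ρt)_known − 3.33 × (depth of known layers): K_1 = 0 − 3.33×0 = 0; K_2 = 35.1039 − 3.33×(1.73 + 15.57) = −22.5051.
Balance: K_1 − x×(3.33 − 2.71) = K_2, so x = (K_1 − K_2)/(3.33 − 2.71) = 22.5051/0.62 = 36.3 km.

36.3 km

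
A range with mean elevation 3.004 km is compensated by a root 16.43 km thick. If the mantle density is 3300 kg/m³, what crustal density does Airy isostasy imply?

2790 kg/m³

ρ_c h = (ρ_m − ρ_c) r → ρ_c (h + r) = ρ_m r → ρ_c = ρ_m r / (h + r).
ρ_c = 3300 × 16.43 km / (3.004 km + 16.43 km) = 2790 kg/m³.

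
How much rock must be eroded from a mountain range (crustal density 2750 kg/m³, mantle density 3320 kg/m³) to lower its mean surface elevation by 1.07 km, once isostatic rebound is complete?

Net drop Δ = e − u = e − e ρ_c/ρ_m = e (ρ_m − ρ_c)/ρ_m.
e = Δ ρ_m/(ρ_m − ρ_c) = 1.07 km × 3320/570 = 6.23 km.

6.23 km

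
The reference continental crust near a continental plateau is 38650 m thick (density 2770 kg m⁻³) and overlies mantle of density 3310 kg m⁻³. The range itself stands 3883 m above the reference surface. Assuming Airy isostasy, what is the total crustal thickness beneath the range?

Root depth r = h ρ_c / (ρ_m − ρ_c) = 3883 m × 2770 / 540 = 19920 m.
Total thickness = T + h + r = 38650 m + 3883 m + 19920 m = 62500 m.

62500 m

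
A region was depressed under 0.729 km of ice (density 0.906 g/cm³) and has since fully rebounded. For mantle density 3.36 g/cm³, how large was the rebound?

Removing the load lets mantle flow back in; uplift u satisfies ρ_ice t = ρ_m u.
u = t ρ_ice/ρ_m = 0.729 km × 0.906/3.36 = 0.197 km.

0.197 km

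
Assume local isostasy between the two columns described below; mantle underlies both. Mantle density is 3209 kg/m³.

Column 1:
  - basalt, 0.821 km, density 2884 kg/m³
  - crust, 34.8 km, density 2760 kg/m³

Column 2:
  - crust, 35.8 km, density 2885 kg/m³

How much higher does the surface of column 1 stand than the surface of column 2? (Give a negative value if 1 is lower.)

For any compensation level in the mantle, the mantle terms cancel and isostasy reduces to e = (Σt_1 − Σt_2) − (Σ(ρt)_1 − Σ(ρt)_2) / ρ_m.
Σt_1 = 35.621 km; Σt_2 = 35.8 km; Σ(ρt)_1 = 98415.764; Σ(ρt)_2 = 103283 (in km·kg/m³).
e = (35.621 − 35.8) − (98415.764 − 103283) / 3209 = 1.34 km.

1.34 km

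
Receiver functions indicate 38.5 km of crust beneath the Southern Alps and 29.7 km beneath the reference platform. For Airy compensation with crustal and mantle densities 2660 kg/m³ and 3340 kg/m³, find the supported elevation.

Excess crust Δ = 38.5 km − 29.7 km = 8.8 km, split between elevation h and root r with h + r = Δ.
Airy balance ρ_c h = (ρ_m − ρ_c) r gives r = h ρ_c/(ρ_m − ρ_c), so h (1 + ρ_c/(ρ_m − ρ_c)) = Δ, i.e. h = Δ (ρ_m − ρ_c)/ρ_m.
h = 8.8 km × 680/3340 = 1.79 km.

1.79 km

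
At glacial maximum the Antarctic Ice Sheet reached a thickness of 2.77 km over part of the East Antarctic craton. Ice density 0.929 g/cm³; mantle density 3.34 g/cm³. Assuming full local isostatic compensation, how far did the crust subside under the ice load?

By Archimedes' principle applied to the lithosphere: the ice load ρ_ice t is balanced by mantle displaced below, ρ_m s.
s = t ρ_ice / ρ_m = 2.77 km × 0.929/3.34 = 0.77 km.

0.77 km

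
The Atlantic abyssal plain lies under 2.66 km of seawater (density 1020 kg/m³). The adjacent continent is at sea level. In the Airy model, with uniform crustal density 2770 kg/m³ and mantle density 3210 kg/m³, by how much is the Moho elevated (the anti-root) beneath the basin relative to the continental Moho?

Equating mass per unit area of the two columns: replacing crust with seawater at the top is compensated by replacing crust with mantle at the base: d (ρ_c − ρ_w) = a (ρ_m − ρ_c).
a = d (ρ_c − ρ_w)/(ρ_m − ρ_c) = 2.66 km × 1750/440 = 10.6 km.

10.6 km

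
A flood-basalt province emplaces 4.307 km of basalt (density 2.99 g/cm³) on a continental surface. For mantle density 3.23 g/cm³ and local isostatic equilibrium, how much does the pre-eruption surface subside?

Subaerial loading: s = t ρ_load / ρ_m.
s = 4.307 km × 2.99/3.23 = 3.99 km.

3.99 km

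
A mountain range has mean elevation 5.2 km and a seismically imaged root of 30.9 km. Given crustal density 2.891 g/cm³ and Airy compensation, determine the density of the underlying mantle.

Airy balance: ρ_c h = (ρ_m − ρ_c) r → ρ_m = ρ_c (1 + h/r).
ρ_m = 2.891 × (1 + 5.2 km/30.9 km) = 3.38 g/cm³.

3.38 g/cm³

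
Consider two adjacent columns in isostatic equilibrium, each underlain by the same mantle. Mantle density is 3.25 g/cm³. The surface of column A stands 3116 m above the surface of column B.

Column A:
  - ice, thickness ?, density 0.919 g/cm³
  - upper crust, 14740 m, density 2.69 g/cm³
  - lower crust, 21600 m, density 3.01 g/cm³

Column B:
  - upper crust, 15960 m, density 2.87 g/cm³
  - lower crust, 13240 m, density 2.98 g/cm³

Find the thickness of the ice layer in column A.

2710 m

Take the compensation level at the base of the deeper column (depth z_c below the surface of column A) and equate Σ ρ_i t_i down to z_c; mantle fills any gap and the z_c terms cancel.
Column A: x×0.919 + 14740×2.69 + 21600×3.01 + (z_c − 36340 − x)×3.25
Column B: 3116×0 + 15960×2.87 + 13240×2.98 + (z_c − 3116 − 29200)×3.25
The z_c×3.25 term appears on both sides and cancels. Collect the known terms of each column as K = Σ(ρt)_known − 3.25 × (depth of known layers): K_A = 104666.6 − 3.25×36340 = −13438.4; K_B = 85260.4 − 3.25×(3116 + 29200) = −19766.6.
Balance: K_A − x×(3.25 − 0.919) = K_B, so x = (K_A − K_B)/(3.25 − 0.919) = 6328.2/2.331 = 2710 m.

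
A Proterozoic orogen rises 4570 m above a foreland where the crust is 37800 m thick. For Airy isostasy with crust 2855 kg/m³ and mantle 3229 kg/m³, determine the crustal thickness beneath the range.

77300 m

Root depth r = h ρ_c / (ρ_m − ρ_c) = 4570 m × 2855 / 374 = 34890 m.
Total thickness = T + h + r = 37800 m + 4570 m + 34890 m = 77300 m.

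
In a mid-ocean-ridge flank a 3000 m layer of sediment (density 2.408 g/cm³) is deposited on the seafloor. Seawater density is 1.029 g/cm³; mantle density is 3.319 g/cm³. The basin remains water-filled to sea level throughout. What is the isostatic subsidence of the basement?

1810 m

Submarine loading: the sediment displaces seawater, and the subsidence is in turn flooded, so s (ρ_m − ρ_w) = t (ρ_sed − ρ_w).
s = 3000 m × (2.408 − 1.029) / (3.319 − 1.029) = 1810 m.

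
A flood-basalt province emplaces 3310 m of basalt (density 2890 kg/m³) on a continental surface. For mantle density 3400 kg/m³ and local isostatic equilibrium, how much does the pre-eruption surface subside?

2810 m

Subaerial loading: s = t ρ_load / ρ_m.
s = 3310 m × 2890/3400 = 2810 m.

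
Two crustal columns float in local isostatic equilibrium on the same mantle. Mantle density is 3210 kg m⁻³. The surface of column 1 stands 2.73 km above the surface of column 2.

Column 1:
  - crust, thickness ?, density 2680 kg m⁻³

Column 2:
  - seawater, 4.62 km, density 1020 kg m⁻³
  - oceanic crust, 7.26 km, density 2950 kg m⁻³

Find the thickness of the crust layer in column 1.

Take the compensation level at the base of the deeper column (depth z_c below the surface of column 1) and equate Σ ρ_i t_i down to z_c; mantle fills any gap and the z_c terms cancel.
Column 1: x×2680 + (z_c − 0 − x)×3210
Column 2: 2.73×0 + 4.62×1020 + 7.26×2950 + (z_c − 2.73 − 11.88)×3210
The z_c×3210 term appears on both sides and cancels. Collect the known terms of each column as K = Σ(ρt)_known − 3210 × (depth of known layers): K_1 = 0 − 3210×0 = 0; K_2 = 26129.4 − 3210×(2.73 + 11.88) = −20768.7.
Balance: K_1 − x×(3210 − 2680) = K_2, so x = (K_1 − K_2)/(3210 − 2680) = 20768.7/530 = 39.2 km.

39.2 km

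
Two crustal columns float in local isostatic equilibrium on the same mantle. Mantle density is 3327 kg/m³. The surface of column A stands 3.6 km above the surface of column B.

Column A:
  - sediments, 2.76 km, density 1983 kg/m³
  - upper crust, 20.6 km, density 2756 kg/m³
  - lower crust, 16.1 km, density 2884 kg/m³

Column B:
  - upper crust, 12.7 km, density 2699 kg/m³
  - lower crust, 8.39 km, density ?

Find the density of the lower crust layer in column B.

3010 kg/m³

Take the compensation level at the base of the deeper column (depth z_c below the surface of column A) and equate Σ ρ_i t_i down to z_c; mantle fills any gap and the z_c terms cancel.
Column A: 2.76×1983 + 20.6×2756 + 16.1×2884 + (z_c − 39.46)×3327
Column B: 3.6×0 + 12.7×2699 + 8.39×ρ + (z_c − 3.6 − 21.09)×3327
The z_c×3327 term appears on both sides and cancels. Collect the known terms of each column as K = Σ(ρt)_known − 3327 × (depth of known layers): K_A = 108679.08 − 3327×39.46 = −22604.34; K_B = 34277.3 − 3327×(3.6 + 21.09) = −47866.33.
Balance: K_A = K_B + 8.39×ρ, so ρ = (K_A − K_B)/8.39 = 25262/8.39 = 3010 kg/m³.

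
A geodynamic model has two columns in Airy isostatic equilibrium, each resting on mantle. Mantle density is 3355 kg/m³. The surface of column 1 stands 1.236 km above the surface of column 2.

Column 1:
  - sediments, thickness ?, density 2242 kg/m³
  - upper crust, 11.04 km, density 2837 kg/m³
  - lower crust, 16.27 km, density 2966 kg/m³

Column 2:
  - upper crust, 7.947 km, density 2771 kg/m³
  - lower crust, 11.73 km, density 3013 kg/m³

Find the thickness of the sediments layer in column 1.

0.675 km

Take the compensation level at the base of the deeper column (depth z_c below the surface of column 1) and equate Σ ρ_i t_i down to z_c; mantle fills any gap and the z_c terms cancel.
Column 1: x×2242 + 11.04×2837 + 16.27×2966 + (z_c − 27.31 − x)×3355
Column 2: 1.236×0 + 7.947×2771 + 11.73×3013 + (z_c − 1.236 − 19.677)×3355
The z_c×3355 term appears on both sides and cancels. Collect the known terms of each column as K = Σ(ρt)_known − 3355 × (depth of known layers): K_1 = 79577.3 − 3355×27.31 = −12047.75; K_2 = 57363.627 − 3355×(1.236 + 19.677) = −12799.488.
Balance: K_1 − x×(3355 − 2242) = K_2, so x = (K_1 − K_2)/(3355 − 2242) = 751.738/1113 = 0.675 km.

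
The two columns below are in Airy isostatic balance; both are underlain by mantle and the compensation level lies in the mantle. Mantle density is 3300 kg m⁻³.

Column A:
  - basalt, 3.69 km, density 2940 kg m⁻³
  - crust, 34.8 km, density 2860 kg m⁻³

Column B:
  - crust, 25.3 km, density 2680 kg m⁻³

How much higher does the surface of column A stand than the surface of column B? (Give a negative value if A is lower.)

0.289 km

For any compensation level in the mantle, the mantle terms cancel and isostasy reduces to e = (Σt_A − Σt_B) − (Σ(ρt)_A − Σ(ρt)_B) / ρ_m.
Σt_A = 38.49 km; Σt_B = 25.3 km; Σ(ρt)_A = 110376.6; Σ(ρt)_B = 67804 (in km·kg m⁻³).
e = (38.49 − 25.3) − (110376.6 − 67804) / 3300 = 0.289 km.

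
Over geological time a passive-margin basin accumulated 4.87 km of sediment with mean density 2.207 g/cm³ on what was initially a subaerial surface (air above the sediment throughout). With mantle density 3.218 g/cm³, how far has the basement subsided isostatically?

Subaerial load: s = t ρ_sed / ρ_m = 4.87 km × 2.207/3.218 = 3.34 km.

3.34 km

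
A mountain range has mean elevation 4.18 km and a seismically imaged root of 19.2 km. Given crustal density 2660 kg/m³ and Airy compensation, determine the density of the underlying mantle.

Airy balance: ρ_c h = (ρ_m − ρ_c) r → ρ_m = ρ_c (1 + h/r).
ρ_m = 2660 × (1 + 4.18 km/19.2 km) = 3240 kg/m³.

3240 kg/m³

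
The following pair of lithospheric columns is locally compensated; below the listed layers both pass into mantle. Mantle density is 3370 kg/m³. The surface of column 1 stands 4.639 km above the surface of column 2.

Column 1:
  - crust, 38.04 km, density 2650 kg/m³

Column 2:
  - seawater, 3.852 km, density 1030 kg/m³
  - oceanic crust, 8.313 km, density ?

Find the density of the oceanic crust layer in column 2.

Take the compensation level at the base of the deeper column (depth z_c below the surface of column 1) and equate Σ ρ_i t_i down to z_c; mantle fills any gap and the z_c terms cancel.
Column 1: 38.04×2650 + (z_c − 38.04)×3370
Column 2: 4.639×0 + 3.852×1030 + 8.313×ρ + (z_c − 4.639 − 12.165)×3370
The z_c×3370 term appears on both sides and cancels. Collect the known terms of each column as K = Σ(ρt)_known − 3370 × (depth of known layers): K_1 = 100806 − 3370×38.04 = −27388.8; K_2 = 3967.56 − 3370×(4.639 + 12.165) = −52661.92.
Balance: K_1 = K_2 + 8.313×ρ, so ρ = (K_1 − K_2)/8.313 = 25273.1/8.313 = 3040 kg/m³.

3040 kg/m³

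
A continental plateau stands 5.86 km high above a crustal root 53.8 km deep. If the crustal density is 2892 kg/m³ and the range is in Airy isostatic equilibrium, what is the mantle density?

3210 kg/m³

Airy balance: ρ_c h = (ρ_m − ρ_c) r → ρ_m = ρ_c (1 + h/r).
ρ_m = 2892 × (1 + 5.86 km/53.8 km) = 3210 kg/m³.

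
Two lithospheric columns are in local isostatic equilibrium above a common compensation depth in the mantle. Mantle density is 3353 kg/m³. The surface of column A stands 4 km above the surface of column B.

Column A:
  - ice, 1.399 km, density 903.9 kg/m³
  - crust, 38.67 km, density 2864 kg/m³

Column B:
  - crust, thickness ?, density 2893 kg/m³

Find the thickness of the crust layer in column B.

Take the compensation level at the base of the deeper column (depth z_c below the surface of column A) and equate Σ ρ_i t_i down to z_c; mantle fills any gap and the z_c terms cancel.
Column A: 1.399×903.9 + 38.67×2864 + (z_c − 40.069)×3353
Column B: 4×0 + x×2893 + (z_c − 4 − 0 − x)×3353
The z_c×3353 term appears on both sides and cancels. Collect the known terms of each column as K = Σ(ρt)_known − 3353 × (depth of known layers): K_A = 112015.436 − 3353×40.069 = −22335.9209; K_B = 0 − 3353×(4 + 0) = −13412.
Balance: K_A = K_B − x×(3353 − 2893), so x = (K_B − K_A)/(3353 − 2893) = 8923.92/460 = 19.4 km.

19.4 km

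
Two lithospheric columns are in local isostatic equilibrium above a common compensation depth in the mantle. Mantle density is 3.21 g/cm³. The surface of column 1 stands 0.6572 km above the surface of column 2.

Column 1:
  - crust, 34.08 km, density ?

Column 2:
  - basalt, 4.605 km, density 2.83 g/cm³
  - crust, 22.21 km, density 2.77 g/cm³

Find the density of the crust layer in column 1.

2.81 g/cm³

Take the compensation level at the base of the deeper column (depth z_c below the surface of column 1) and equate Σ ρ_i t_i down to z_c; mantle fills any gap and the z_c terms cancel.
Column 1: 34.08×ρ + (z_c − 34.08)×3.21
Column 2: 0.6572×0 + 4.605×2.83 + 22.21×2.77 + (z_c − 0.6572 − 26.815)×3.21
The z_c×3.21 term appears on both sides and cancels. Collect the known terms of each column as K = Σ(ρt)_known − 3.21 × (depth of known layers): K_1 = 0 − 3.21×34.08 = −109.3968; K_2 = 74.55385 − 3.21×(0.6572 + 26.815) = −13.631912.
Balance: K_1 + 34.08×ρ = K_2, so ρ = (K_2 − K_1)/34.08 = 95.7649/34.08 = 2.81 g/cm³.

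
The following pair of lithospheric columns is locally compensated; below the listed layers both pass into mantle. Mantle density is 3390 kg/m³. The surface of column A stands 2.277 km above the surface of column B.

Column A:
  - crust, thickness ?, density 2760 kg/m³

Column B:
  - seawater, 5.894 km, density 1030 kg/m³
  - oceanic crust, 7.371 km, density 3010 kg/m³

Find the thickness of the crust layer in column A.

38.8 km

Take the compensation level at the base of the deeper column (depth z_c below the surface of column A) and equate Σ ρ_i t_i down to z_c; mantle fills any gap and the z_c terms cancel.
Column A: x×2760 + (z_c − 0 − x)×3390
Column B: 2.277×0 + 5.894×1030 + 7.371×3010 + (z_c − 2.277 − 13.265)×3390
The z_c×3390 term appears on both sides and cancels. Collect the known terms of each column as K = Σ(ρt)_known − 3390 × (depth of known layers): K_A = 0 − 3390×0 = 0; K_B = 28257.53 − 3390×(2.277 + 13.265) = −24429.85.
Balance: K_A − x×(3390 − 2760) = K_B, so x = (K_A − K_B)/(3390 − 2760) = 24429.9/630 = 38.8 km.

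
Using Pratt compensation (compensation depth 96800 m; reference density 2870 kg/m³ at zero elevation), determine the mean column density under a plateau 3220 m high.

2780 kg/m³

Pratt balance: ρ_ref D = ρ (D + h).
ρ = ρ_ref D/(D + h) = 2870 × 96800 m/(96800 m + 3220 m) = 2780 kg/m³.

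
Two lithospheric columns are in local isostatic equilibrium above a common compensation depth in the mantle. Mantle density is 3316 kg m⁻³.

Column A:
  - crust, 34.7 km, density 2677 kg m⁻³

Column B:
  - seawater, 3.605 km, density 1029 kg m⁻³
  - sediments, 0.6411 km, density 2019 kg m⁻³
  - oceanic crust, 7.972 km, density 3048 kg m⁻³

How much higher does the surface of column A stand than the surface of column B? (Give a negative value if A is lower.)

For any compensation level in the mantle, the mantle terms cancel and isostasy reduces to e = (Σt_A − Σt_B) − (Σ(ρt)_A − Σ(ρt)_B) / ρ_m.
Σt_A = 34.7 km; Σt_B = 12.2181 km; Σ(ρt)_A = 92891.9; Σ(ρt)_B = 29302.5819 (in km·kg m⁻³).
e = (34.7 − 12.2181) − (92891.9 − 29302.5819) / 3316 = 3.31 km.

3.31 km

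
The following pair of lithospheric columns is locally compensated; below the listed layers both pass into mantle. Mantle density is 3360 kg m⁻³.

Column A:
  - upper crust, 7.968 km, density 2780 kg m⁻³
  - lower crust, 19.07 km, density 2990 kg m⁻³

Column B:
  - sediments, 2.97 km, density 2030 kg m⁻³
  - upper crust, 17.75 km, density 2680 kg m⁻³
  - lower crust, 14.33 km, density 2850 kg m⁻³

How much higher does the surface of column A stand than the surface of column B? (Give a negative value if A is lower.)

For any compensation level in the mantle, the mantle terms cancel and isostasy reduces to e = (Σt_A − Σt_B) − (Σ(ρt)_A − Σ(ρt)_B) / ρ_m.
Σt_A = 27.038 km; Σt_B = 35.05 km; Σ(ρt)_A = 79170.34; Σ(ρt)_B = 94439.6 (in km·kg m⁻³).
e = (27.038 − 35.05) − (79170.34 − 94439.6) / 3360 = −3.47 km.

−3.47 km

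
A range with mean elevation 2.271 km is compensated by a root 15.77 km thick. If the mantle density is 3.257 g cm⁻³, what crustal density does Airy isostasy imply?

2.85 g cm⁻³

ρ_c h = (ρ_m − ρ_c) r → ρ_c (h + r) = ρ_m r → ρ_c = ρ_m r / (h + r).
ρ_c = 3.257 × 15.77 km / (2.271 km + 15.77 km) = 2.85 g cm⁻³.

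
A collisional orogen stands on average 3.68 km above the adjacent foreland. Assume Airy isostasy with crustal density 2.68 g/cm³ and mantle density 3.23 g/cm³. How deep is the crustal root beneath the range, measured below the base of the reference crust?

17.9 km

By Archimedes' principle applied to the lithosphere: the weight of the topography is balanced by the buoyancy of the root, ρ_c h = (ρ_m − ρ_c) r.
r = h · ρ_c / (ρ_m − ρ_c) = 3.68 km × 2.68 / (3.23 − 2.68) = 17.9 km.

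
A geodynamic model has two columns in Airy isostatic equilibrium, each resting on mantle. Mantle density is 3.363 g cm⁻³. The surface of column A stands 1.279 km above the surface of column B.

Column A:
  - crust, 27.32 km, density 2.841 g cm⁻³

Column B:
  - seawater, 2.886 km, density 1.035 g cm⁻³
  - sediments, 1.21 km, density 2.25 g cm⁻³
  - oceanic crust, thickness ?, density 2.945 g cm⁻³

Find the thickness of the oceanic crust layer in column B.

4.53 km

Take the compensation level at the base of the deeper column (depth z_c below the surface of column A) and equate Σ ρ_i t_i down to z_c; mantle fills any gap and the z_c terms cancel.
Column A: 27.32×2.841 + (z_c − 27.32)×3.363
Column B: 1.279×0 + 2.886×1.035 + 1.21×2.25 + x×2.945 + (z_c − 1.279 − 4.096 − x)×3.363
The z_c×3.363 term appears on both sides and cancels. Collect the known terms of each column as K = Σ(ρt)_known − 3.363 × (depth of known layers): K_A = 77.61612 − 3.363×27.32 = −14.26104; K_B = 5.70951 − 3.363×(1.279 + 4.096) = −12.366615.
Balance: K_A = K_B − x×(3.363 − 2.945), so x = (K_B − K_A)/(3.363 − 2.945) = 1.89442/0.418 = 4.53 km.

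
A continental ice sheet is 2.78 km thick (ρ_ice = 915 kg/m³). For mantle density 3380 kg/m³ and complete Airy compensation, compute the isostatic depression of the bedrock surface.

For local isostatic compensation: the ice load ρ_ice t is balanced by mantle displaced below, ρ_m s.
s = t ρ_ice / ρ_m = 2.78 km × 915/3380 = 0.753 km.

0.753 km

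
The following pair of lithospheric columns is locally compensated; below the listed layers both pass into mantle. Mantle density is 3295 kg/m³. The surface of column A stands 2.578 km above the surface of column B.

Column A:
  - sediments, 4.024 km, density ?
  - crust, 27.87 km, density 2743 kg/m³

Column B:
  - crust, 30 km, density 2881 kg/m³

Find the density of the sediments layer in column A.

Take the compensation level at the base of the deeper column (depth z_c below the surface of column A) and equate Σ ρ_i t_i down to z_c; mantle fills any gap and the z_c terms cancel.
Column A: 4.024×ρ + 27.87×2743 + (z_c − 31.894)×3295
Column B: 2.578×0 + 30×2881 + (z_c − 2.578 − 30)×3295
The z_c×3295 term appears on both sides and cancels. Collect the known terms of each column as K = Σ(ρt)_known − 3295 × (depth of known layers): K_A = 76447.41 − 3295×31.894 = −28643.32; K_B = 86430 − 3295×(2.578 + 30) = −20914.51.
Balance: K_A + 4.024×ρ = K_B, so ρ = (K_B − K_A)/4.024 = 7728.81/4.024 = 1920 kg/m³.

1920 kg/m³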